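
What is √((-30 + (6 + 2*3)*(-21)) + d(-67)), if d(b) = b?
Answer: I*√349 ≈ 18.682*I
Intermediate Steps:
√((-30 + (6 + 2*3)*(-21)) + d(-67)) = √((-30 + (6 + 2*3)*(-21)) - 67) = √((-30 + (6 + 6)*(-21)) - 67) = √((-30 + 12*(-21)) - 67) = √((-30 - 252) - 67) = √(-282 - 67) = √(-349) = I*√349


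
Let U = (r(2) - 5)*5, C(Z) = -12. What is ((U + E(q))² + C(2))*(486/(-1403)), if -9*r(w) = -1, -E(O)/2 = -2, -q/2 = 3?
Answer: -197304/1403 ≈ -140.63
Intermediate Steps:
q = -6 (q = -2*3 = -6)
E(O) = 4 (E(O) = -2*(-2) = 4)
r(w) = ⅑ (r(w) = -⅑*(-1) = ⅑)
U = -220/9 (U = (⅑ - 5)*5 = -44/9*5 = -220/9 ≈ -24.444)
((U + E(q))² + C(2))*(486/(-1403)) = ((-220/9 + 4)² - 12)*(486/(-1403)) = ((-184/9)² - 12)*(486*(-1/1403)) = (33856/81 - 12)*(-486/1403) = (32884/81)*(-486/1403) = -197304/1403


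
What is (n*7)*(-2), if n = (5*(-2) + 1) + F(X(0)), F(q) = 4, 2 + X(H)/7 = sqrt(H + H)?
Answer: 70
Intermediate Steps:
X(H) = -14 + 7*sqrt(2)*sqrt(H) (X(H) = -14 + 7*sqrt(H + H) = -14 + 7*sqrt(2*H) = -14 + 7*(sqrt(2)*sqrt(H)) = -14 + 7*sqrt(2)*sqrt(H))
n = -5 (n = (5*(-2) + 1) + 4 = (-10 + 1) + 4 = -9 + 4 = -5)
(n*7)*(-2) = -5*7*(-2) = -35*(-2) = 70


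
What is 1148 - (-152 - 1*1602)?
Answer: 2902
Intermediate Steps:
1148 - (-152 - 1*1602) = 1148 - (-152 - 1602) = 1148 - 1*(-1754) = 1148 + 1754 = 2902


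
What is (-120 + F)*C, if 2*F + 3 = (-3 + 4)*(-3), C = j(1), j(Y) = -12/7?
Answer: 1476/7 ≈ 210.86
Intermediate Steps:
j(Y) = -12/7 (j(Y) = -12*⅐ = -12/7)
C = -12/7 ≈ -1.7143
F = -3 (F = -3/2 + ((-3 + 4)*(-3))/2 = -3/2 + (1*(-3))/2 = -3/2 + (½)*(-3) = -3/2 - 3/2 = -3)
(-120 + F)*C = (-120 - 3)*(-12/7) = -123*(-12/7) = 1476/7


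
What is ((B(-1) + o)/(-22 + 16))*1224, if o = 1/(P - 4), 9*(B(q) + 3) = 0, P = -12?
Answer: 2499/4 ≈ 624.75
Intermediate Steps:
B(q) = -3 (B(q) = -3 + (⅑)*0 = -3 + 0 = -3)
o = -1/16 (o = 1/(-12 - 4) = 1/(-16) = -1/16 ≈ -0.062500)
((B(-1) + o)/(-22 + 16))*1224 = ((-3 - 1/16)/(-22 + 16))*1224 = -49/16/(-6)*1224 = -49/16*(-⅙)*1224 = (49/96)*1224 = 2499/4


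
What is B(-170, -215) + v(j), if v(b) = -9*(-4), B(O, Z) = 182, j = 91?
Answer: 218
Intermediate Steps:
v(b) = 36
B(-170, -215) + v(j) = 182 + 36 = 218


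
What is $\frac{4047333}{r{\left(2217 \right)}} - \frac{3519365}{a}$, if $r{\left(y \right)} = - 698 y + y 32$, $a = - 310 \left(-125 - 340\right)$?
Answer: $- \frac{32110238336}{1182448035} \approx -27.156$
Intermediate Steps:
$a = 144150$ ($a = \left(-310\right) \left(-465\right) = 144150$)
$r{\left(y \right)} = - 666 y$ ($r{\left(y \right)} = - 698 y + 32 y = - 666 y$)
$\frac{4047333}{r{\left(2217 \right)}} - \frac{3519365}{a} = \frac{4047333}{\left(-666\right) 2217} - \frac{3519365}{144150} = \frac{4047333}{-1476522} - \frac{703873}{28830} = 4047333 \left(- \frac{1}{1476522}\right) - \frac{703873}{28830} = - \frac{1349111}{492174} - \frac{703873}{28830} = - \frac{32110238336}{1182448035}$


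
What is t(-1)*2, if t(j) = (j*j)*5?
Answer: 10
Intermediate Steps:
t(j) = 5*j**2 (t(j) = j**2*5 = 5*j**2)
t(-1)*2 = (5*(-1)**2)*2 = (5*1)*2 = 5*2 = 10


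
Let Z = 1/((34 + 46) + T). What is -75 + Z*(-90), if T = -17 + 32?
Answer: -1443/19 ≈ -75.947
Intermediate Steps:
T = 15
Z = 1/95 (Z = 1/((34 + 46) + 15) = 1/(80 + 15) = 1/95 ≈ 0.010526)
-75 + Z*(-90) = -75 + (1/95)*(-90) = -75 - 18/19 = -1443/19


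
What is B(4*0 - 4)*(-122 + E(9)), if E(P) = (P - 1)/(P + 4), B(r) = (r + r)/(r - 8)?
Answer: -1052/13 ≈ -80.923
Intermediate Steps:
B(r) = 2*r/(-8 + r) (B(r) = (2*r)/(-8 + r) = 2*r/(-8 + r))
E(P) = (-1 + P)/(4 + P)
B(4*0 - 4)*(-122 + E(9)) = (2*(4*0 - 4)/(-8 + (4*0 - 4)))*(-122 + (-1 + 9)/(4 + 9)) = (2*(0 - 4)/(-8 + (0 - 4)))*(-122 + 8/13) = (2*(-4)/(-8 - 4))*(-122 + (1/13)*8) = (2*(-4)/(-12))*(-122 + 8/13) = (2*(-4)*(-1/12))*(-1578/13) = (⅔)*(-1578/13) = -1052/13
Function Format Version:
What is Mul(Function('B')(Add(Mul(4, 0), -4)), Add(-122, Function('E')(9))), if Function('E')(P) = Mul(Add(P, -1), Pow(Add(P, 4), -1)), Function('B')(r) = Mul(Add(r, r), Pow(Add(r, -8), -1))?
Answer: Rational(-1052, 13) ≈ -80.923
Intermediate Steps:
Function('B')(r) = Mul(2, r, Pow(Add(-8, r), -1)) (Function('B')(r) = Mul(Mul(2, r), Pow(Add(-8, r), -1)) = Mul(2, r, Pow(Add(-8, r), -1)))
Function('E')(P) = Mul(Pow(Add(4, P), -1), Add(-1, P)) (Function('E')(P) = Mul(Add(-1, P), Pow(Add(4, P), -1)) = Mul(Pow(Add(4, P), -1), Add(-1, P)))
Mul(Function('B')(Add(Mul(4, 0), -4)), Add(-122, Function('E')(9))) = Mul(Mul(2, Add(Mul(4, 0), -4), Pow(Add(-8, Add(Mul(4, 0), -4)), -1)), Add(-122, Mul(Pow(Add(4, 9), -1), Add(-1, 9)))) = Mul(Mul(2, Add(0, -4), Pow(Add(-8, Add(0, -4)), -1)), Add(-122, Mul(Pow(13, -1), 8))) = Mul(Mul(2, -4, Pow(Add(-8, -4), -1)), Add(-122, Mul(Rational(1, 13), 8))) = Mul(Mul(2, -4, Pow(-12, -1)), Add(-122, Rational(8, 13))) = Mul(Mul(2, -4, Rational(-1, 12)), Rational(-1578, 13)) = Mul(Rational(2, 3), Rational(-1578, 13)) = Rational(-1052, 13)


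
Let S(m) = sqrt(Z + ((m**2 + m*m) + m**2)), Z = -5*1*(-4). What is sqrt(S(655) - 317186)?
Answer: sqrt(-317186 + sqrt(1287095)) ≈ 562.18*I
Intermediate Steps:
Z = 20 (Z = -5*(-4) = 20)
S(m) = sqrt(20 + 3*m**2) (S(m) = sqrt(20 + ((m**2 + m*m) + m**2)) = sqrt(20 + ((m**2 + m**2) + m**2)) = sqrt(20 + (2*m**2 + m**2)) = sqrt(20 + 3*m**2))
sqrt(S(655) - 317186) = sqrt(sqrt(20 + 3*655**2) - 317186) = sqrt(sqrt(20 + 3*429025) - 317186) = sqrt(sqrt(20 + 1287075) - 317186) = sqrt(sqrt(1287095) - 317186) = sqrt(-317186 + sqrt(1287095))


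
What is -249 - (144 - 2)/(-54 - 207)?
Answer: -64847/261 ≈ -248.46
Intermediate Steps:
-249 - (144 - 2)/(-54 - 207) = -249 - 142/(-261) = -249 - 142*(-1)/261 = -249 - 1*(-142/261) = -249 + 142/261 = -64847/261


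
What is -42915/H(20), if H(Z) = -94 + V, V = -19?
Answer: 42915/113 ≈ 379.78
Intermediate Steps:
H(Z) = -113 (H(Z) = -94 - 19 = -113)
-42915/H(20) = -42915/(-113) = -42915*(-1/113) = 42915/113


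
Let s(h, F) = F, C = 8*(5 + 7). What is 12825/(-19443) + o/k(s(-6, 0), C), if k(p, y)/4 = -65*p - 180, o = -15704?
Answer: 12337453/583290 ≈ 21.151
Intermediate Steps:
C = 96 (C = 8*12 = 96)
k(p, y) = -720 - 260*p (k(p, y) = 4*(-65*p - 180) = 4*(-180 - 65*p) = -720 - 260*p)
12825/(-19443) + o/k(s(-6, 0), C) = 12825/(-19443) - 15704/(-720 - 260*0) = 12825*(-1/19443) - 15704/(-720 + 0) = -4275/6481 - 15704/(-720) = -4275/6481 - 15704*(-1/720) = -4275/6481 + 1963/90 = 12337453/583290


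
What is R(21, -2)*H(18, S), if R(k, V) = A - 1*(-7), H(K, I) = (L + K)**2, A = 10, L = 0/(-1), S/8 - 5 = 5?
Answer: 5508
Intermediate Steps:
S = 80 (S = 40 + 8*5 = 40 + 40 = 80)
L = 0 (L = 0*(-1) = 0)
H(K, I) = K**2 (H(K, I) = (0 + K)**2 = K**2)
R(k, V) = 17 (R(k, V) = 10 - 1*(-7) = 10 + 7 = 17)
R(21, -2)*H(18, S) = 17*18**2 = 17*324 = 5508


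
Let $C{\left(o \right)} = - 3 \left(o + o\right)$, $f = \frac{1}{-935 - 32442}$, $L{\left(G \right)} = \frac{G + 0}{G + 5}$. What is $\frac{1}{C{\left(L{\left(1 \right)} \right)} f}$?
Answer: $33377$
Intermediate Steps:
$L{\left(G \right)} = \frac{G}{5 + G}$
$f = - \frac{1}{33377}$ ($f = \frac{1}{-33377} = - \frac{1}{33377} \approx -2.9961 \cdot 10^{-5}$)
$C{\left(o \right)} = - 6 o$ ($C{\left(o \right)} = - 3 \cdot 2 o = - 6 o$)
$\frac{1}{C{\left(L{\left(1 \right)} \right)} f} = \frac{1}{- 6 \cdot 1 \frac{1}{5 + 1} \left(- \frac{1}{33377}\right)} = \frac{1}{- 6 \cdot 1 \cdot \frac{1}{6} \left(- \frac{1}{33377}\right)} = \frac{1}{\left(-6\right) \frac{1}{6} \left(- \frac{1}{33377}\right)} = \frac{1}{\left(-1\right) \left(- \frac{1}{33377}\right)} = \frac{1}{\frac{1}{33377}} = 33377$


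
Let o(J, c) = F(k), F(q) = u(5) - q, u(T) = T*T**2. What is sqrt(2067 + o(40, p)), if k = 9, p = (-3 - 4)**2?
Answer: sqrt(2183) ≈ 46.723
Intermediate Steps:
u(T) = T**3
p = 49 (p = (-7)**2 = 49)
F(q) = 125 - q (F(q) = 5**3 - q = 125 - q)
o(J, c) = 116 (o(J, c) = 125 - 1*9 = 125 - 9 = 116)
sqrt(2067 + o(40, p)) = sqrt(2067 + 116) = sqrt(2183)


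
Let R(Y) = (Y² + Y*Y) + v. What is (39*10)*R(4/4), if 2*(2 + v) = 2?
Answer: 390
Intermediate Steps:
v = -1 (v = -2 + (½)*2 = -2 + 1 = -1)
R(Y) = -1 + 2*Y² (R(Y) = (Y² + Y*Y) - 1 = (Y² + Y²) - 1 = 2*Y² - 1 = -1 + 2*Y²)
(39*10)*R(4/4) = (39*10)*(-1 + 2*(4/4)²) = 390*(-1 + 2*(4*(¼))²) = 390*(-1 + 2*1²) = 390*(-1 + 2*1) = 390*(-1 + 2) = 390*1 = 390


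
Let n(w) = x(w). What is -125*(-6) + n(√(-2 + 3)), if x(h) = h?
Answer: 751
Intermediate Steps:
n(w) = w
-125*(-6) + n(√(-2 + 3)) = -125*(-6) + √(-2 + 3) = 750 + √1 = 750 + 1 = 751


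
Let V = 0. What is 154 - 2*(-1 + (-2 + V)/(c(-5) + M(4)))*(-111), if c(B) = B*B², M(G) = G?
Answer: -7784/121 ≈ -64.331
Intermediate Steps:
c(B) = B³
154 - 2*(-1 + (-2 + V)/(c(-5) + M(4)))*(-111) = 154 - 2*(-1 + (-2 + 0)/((-5)³ + 4))*(-111) = 154 - 2*(-1 - 2/(-125 + 4))*(-111) = 154 - 2*(-1 - 2/(-121))*(-111) = 154 - 2*(-1 - 2*(-1/121))*(-111) = 154 - 2*(-1 + 2/121)*(-111) = 154 - 2*(-119/121)*(-111) = 154 + (238/121)*(-111) = 154 - 26418/121 = -7784/121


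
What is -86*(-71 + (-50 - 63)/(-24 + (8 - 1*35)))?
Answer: 301688/51 ≈ 5915.5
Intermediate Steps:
-86*(-71 + (-50 - 63)/(-24 + (8 - 1*35))) = -86*(-71 - 113/(-24 + (8 - 35))) = -86*(-71 - 113/(-24 - 27)) = -86*(-71 - 113/(-51)) = -86*(-71 - 113*(-1/51)) = -86*(-71 + 113/51) = -86*(-3508/51) = 301688/51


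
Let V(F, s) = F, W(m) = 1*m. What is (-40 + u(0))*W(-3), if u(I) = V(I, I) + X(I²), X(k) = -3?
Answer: 129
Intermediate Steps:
W(m) = m
u(I) = -3 + I (u(I) = I - 3 = -3 + I)
(-40 + u(0))*W(-3) = (-40 + (-3 + 0))*(-3) = (-40 - 3)*(-3) = -43*(-3) = 129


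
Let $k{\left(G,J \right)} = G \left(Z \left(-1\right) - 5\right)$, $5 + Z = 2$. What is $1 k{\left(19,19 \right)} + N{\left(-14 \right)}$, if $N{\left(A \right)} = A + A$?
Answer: $-66$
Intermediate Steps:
$Z = -3$ ($Z = -5 + 2 = -3$)
$N{\left(A \right)} = 2 A$
$k{\left(G,J \right)} = - 2 G$ ($k{\left(G,J \right)} = G \left(\left(-3\right) \left(-1\right) - 5\right) = G \left(3 - 5\right) = G \left(-2\right) = - 2 G$)
$1 k{\left(19,19 \right)} + N{\left(-14 \right)} = 1 \left(\left(-2\right) 19\right) + 2 \left(-14\right) = 1 \left(-38\right) - 28 = -38 - 28 = -66$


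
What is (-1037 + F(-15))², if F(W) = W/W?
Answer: 1073296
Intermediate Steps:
F(W) = 1
(-1037 + F(-15))² = (-1037 + 1)² = (-1036)² = 1073296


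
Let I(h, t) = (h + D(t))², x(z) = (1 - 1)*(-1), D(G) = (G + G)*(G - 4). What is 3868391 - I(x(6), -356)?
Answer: -65696074009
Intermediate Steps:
D(G) = 2*G*(-4 + G) (D(G) = (2*G)*(-4 + G) = 2*G*(-4 + G))
x(z) = 0 (x(z) = 0*(-1) = 0)
I(h, t) = (h + 2*t*(-4 + t))²
3868391 - I(x(6), -356) = 3868391 - (0 + 2*(-356)*(-4 - 356))² = 3868391 - (0 + 2*(-356)*(-360))² = 3868391 - (0 + 256320)² = 3868391 - 1*256320² = 3868391 - 1*65699942400 = 3868391 - 65699942400 = -65696074009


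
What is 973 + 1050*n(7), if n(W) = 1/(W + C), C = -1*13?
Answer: 798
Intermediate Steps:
C = -13
n(W) = 1/(-13 + W) (n(W) = 1/(W - 13) = 1/(-13 + W))
973 + 1050*n(7) = 973 + 1050/(-13 + 7) = 973 + 1050/(-6) = 973 + 1050*(-⅙) = 973 - 175 = 798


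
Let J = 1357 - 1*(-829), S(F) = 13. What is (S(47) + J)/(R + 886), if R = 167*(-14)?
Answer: -733/484 ≈ -1.5145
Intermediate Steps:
R = -2338
J = 2186 (J = 1357 + 829 = 2186)
(S(47) + J)/(R + 886) = (13 + 2186)/(-2338 + 886) = 2199/(-1452) = 2199*(-1/1452) = -733/484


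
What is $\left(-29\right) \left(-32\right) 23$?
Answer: $21344$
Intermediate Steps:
$\left(-29\right) \left(-32\right) 23 = 928 \cdot 23 = 21344$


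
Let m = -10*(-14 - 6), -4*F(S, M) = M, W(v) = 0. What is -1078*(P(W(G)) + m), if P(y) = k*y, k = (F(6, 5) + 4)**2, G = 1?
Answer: -215600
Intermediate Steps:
F(S, M) = -M/4
k = 121/16 (k = (-1/4*5 + 4)**2 = (-5/4 + 4)**2 = (11/4)**2 = 121/16 ≈ 7.5625)
P(y) = 121*y/16
m = 200 (m = -10*(-20) = 200)
-1078*(P(W(G)) + m) = -1078*((121/16)*0 + 200) = -1078*(0 + 200) = -1078*200 = -215600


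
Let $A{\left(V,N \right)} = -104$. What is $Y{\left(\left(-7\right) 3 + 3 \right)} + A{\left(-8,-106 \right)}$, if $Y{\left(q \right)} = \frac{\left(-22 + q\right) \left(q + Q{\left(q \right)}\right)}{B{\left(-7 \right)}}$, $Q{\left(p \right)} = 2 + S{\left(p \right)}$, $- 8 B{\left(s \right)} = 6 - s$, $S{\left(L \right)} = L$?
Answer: $- \frac{12232}{13} \approx -940.92$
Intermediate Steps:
$B{\left(s \right)} = - \frac{3}{4} + \frac{s}{8}$ ($B{\left(s \right)} = - \frac{6 - s}{8} = - \frac{3}{4} + \frac{s}{8}$)
$Q{\left(p \right)} = 2 + p$
$Y{\left(q \right)} = - \frac{8 \left(-22 + q\right) \left(2 + 2 q\right)}{13}$ ($Y{\left(q \right)} = \frac{\left(-22 + q\right) \left(q + \left(2 + q\right)\right)}{- \frac{3}{4} + \frac{1}{8} \left(-7\right)} = \frac{\left(-22 + q\right) \left(2 + 2 q\right)}{- \frac{3}{4} - \frac{7}{8}} = \frac{\left(-22 + q\right) \left(2 + 2 q\right)}{- \frac{13}{8}} = \left(-22 + q\right) \left(2 + 2 q\right) \left(- \frac{8}{13}\right) = - \frac{8 \left(-22 + q\right) \left(2 + 2 q\right)}{13}$)
$Y{\left(\left(-7\right) 3 + 3 \right)} + A{\left(-8,-106 \right)} = \left(\frac{352}{13} - \frac{16 \left(\left(-7\right) 3 + 3\right)^{2}}{13} + \frac{336 \left(\left(-7\right) 3 + 3\right)}{13}\right) - 104 = \left(\frac{352}{13} - \frac{16 \left(-21 + 3\right)^{2}}{13} + \frac{336 \left(-21 + 3\right)}{13}\right) - 104 = \left(\frac{352}{13} - \frac{16 \left(-18\right)^{2}}{13} + \frac{336}{13} \left(-18\right)\right) - 104 = \left(\frac{352}{13} - \frac{5184}{13} - \frac{6048}{13}\right) - 104 = - \frac{10880}{13} - 104 = - \frac{12232}{13}$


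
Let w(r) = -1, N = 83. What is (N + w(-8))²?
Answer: 6724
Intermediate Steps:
(N + w(-8))² = (83 - 1)² = 82² = 6724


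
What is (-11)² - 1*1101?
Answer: -980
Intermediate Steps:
(-11)² - 1*1101 = 121 - 1101 = -980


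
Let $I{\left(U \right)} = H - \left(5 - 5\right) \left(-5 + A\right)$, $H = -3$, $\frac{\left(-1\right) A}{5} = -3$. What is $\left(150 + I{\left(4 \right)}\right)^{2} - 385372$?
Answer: $-363763$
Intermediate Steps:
$A = 15$ ($A = \left(-5\right) \left(-3\right) = 15$)
$I{\left(U \right)} = -3$ ($I{\left(U \right)} = -3 - \left(5 - 5\right) \left(-5 + 15\right) = -3 - 0 \cdot 10 = -3 - 0 = -3 + 0 = -3$)
$\left(150 + I{\left(4 \right)}\right)^{2} - 385372 = \left(150 - 3\right)^{2} - 385372 = 147^{2} - 385372 = 21609 - 385372 = -363763$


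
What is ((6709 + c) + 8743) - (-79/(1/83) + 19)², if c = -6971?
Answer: -42736963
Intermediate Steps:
((6709 + c) + 8743) - (-79/(1/83) + 19)² = ((6709 - 6971) + 8743) - (-79/(1/83) + 19)² = (-262 + 8743) - (-79/1/83 + 19)² = 8481 - (-79*83 + 19)² = 8481 - (-6557 + 19)² = 8481 - 1*(-6538)² = 8481 - 1*42745444 = 8481 - 42745444 = -42736963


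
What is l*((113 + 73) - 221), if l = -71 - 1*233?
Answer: 10640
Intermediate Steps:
l = -304 (l = -71 - 233 = -304)
l*((113 + 73) - 221) = -304*((113 + 73) - 221) = -304*(186 - 221) = -304*(-35) = 10640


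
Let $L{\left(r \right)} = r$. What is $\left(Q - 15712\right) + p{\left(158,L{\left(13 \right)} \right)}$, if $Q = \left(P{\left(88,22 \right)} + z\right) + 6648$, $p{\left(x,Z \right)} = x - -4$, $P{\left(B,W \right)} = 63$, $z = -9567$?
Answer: $-18406$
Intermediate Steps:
$p{\left(x,Z \right)} = 4 + x$ ($p{\left(x,Z \right)} = x + 4 = 4 + x$)
$Q = -2856$ ($Q = \left(63 - 9567\right) + 6648 = -9504 + 6648 = -2856$)
$\left(Q - 15712\right) + p{\left(158,L{\left(13 \right)} \right)} = \left(-2856 - 15712\right) + \left(4 + 158\right) = -18568 + 162 = -18406$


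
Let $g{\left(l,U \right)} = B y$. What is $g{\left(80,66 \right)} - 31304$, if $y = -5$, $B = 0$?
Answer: $-31304$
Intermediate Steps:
$g{\left(l,U \right)} = 0$ ($g{\left(l,U \right)} = 0 \left(-5\right) = 0$)
$g{\left(80,66 \right)} - 31304 = 0 - 31304 = -31304$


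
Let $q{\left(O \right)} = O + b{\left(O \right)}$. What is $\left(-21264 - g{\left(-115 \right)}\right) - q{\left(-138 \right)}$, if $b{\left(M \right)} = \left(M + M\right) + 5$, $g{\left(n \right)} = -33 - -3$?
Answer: $-20825$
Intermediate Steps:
$g{\left(n \right)} = -30$ ($g{\left(n \right)} = -33 + 3 = -30$)
$b{\left(M \right)} = 5 + 2 M$ ($b{\left(M \right)} = 2 M + 5 = 5 + 2 M$)
$q{\left(O \right)} = 5 + 3 O$ ($q{\left(O \right)} = O + \left(5 + 2 O\right) = 5 + 3 O$)
$\left(-21264 - g{\left(-115 \right)}\right) - q{\left(-138 \right)} = \left(-21264 - -30\right) - \left(5 + 3 \left(-138\right)\right) = \left(-21264 + 30\right) - \left(5 - 414\right) = -21234 - -409 = -21234 + 409 = -20825$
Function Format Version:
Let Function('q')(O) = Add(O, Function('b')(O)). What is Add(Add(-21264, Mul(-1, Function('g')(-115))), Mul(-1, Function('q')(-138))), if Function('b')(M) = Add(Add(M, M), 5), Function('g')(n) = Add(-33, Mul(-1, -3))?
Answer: -20825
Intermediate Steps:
Function('g')(n) = -30 (Function('g')(n) = Add(-33, 3) = -30)
Function('b')(M) = Add(5, Mul(2, M)) (Function('b')(M) = Add(Mul(2, M), 5) = Add(5, Mul(2, M)))
Function('q')(O) = Add(5, Mul(3, O)) (Function('q')(O) = Add(O, Add(5, Mul(2, O))) = Add(5, Mul(3, O)))
Add(Add(-21264, Mul(-1, Function('g')(-115))), Mul(-1, Function('q')(-138))) = Add(Add(-21264, Mul(-1, -30)), Mul(-1, Add(5, Mul(3, -138)))) = Add(Add(-21264, 30), Mul(-1, Add(5, -414))) = Add(-21234, Mul(-1, -409)) = Add(-21234, 409) = -20825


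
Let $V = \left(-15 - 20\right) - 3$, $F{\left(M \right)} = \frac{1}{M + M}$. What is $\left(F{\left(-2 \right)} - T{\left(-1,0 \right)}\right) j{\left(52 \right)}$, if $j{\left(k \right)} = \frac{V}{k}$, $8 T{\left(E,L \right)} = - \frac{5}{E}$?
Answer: $\frac{133}{208} \approx 0.63942$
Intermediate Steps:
$T{\left(E,L \right)} = - \frac{5}{8 E}$ ($T{\left(E,L \right)} = \frac{\left(-5\right) \frac{1}{E}}{8} = - \frac{5}{8 E}$)
$F{\left(M \right)} = \frac{1}{2 M}$
$V = -38$ ($V = -35 - 3 = -38$)
$j{\left(k \right)} = - \frac{38}{k}$
$\left(F{\left(-2 \right)} - T{\left(-1,0 \right)}\right) j{\left(52 \right)} = \left(\frac{1}{2 \left(-2\right)} - - \frac{5}{8 \left(-1\right)}\right) \left(- \frac{38}{52}\right) = \left(\frac{1}{2} \left(- \frac{1}{2}\right) - \left(- \frac{5}{8}\right) \left(-1\right)\right) \left(\left(-38\right) \frac{1}{52}\right) = \left(- \frac{1}{4} - \frac{5}{8}\right) \left(- \frac{19}{26}\right) = \left(- \frac{7}{8}\right) \left(- \frac{19}{26}\right) = \frac{133}{208}$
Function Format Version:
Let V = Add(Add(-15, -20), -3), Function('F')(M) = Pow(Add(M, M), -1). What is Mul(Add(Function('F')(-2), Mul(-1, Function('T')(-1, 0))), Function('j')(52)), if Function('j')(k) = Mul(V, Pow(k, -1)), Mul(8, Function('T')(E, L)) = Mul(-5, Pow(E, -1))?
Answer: Rational(133, 208) ≈ 0.63942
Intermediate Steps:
Function('T')(E, L) = Mul(Rational(-5, 8), Pow(E, -1)) (Function('T')(E, L) = Mul(Rational(1, 8), Mul(-5, Pow(E, -1))) = Mul(Rational(-5, 8), Pow(E, -1)))
Function('F')(M) = Mul(Rational(1, 2), Pow(M, -1)) (Function('F')(M) = Pow(Mul(2, M), -1) = Mul(Rational(1, 2), Pow(M, -1)))
V = -38 (V = Add(-35, -3) = -38)
Function('j')(k) = Mul(-38, Pow(k, -1))
Mul(Add(Function('F')(-2), Mul(-1, Function('T')(-1, 0))), Function('j')(52)) = Mul(Add(Mul(Rational(1, 2), Pow(-2, -1)), Mul(-1, Mul(Rational(-5, 8), Pow(-1, -1)))), Mul(-38, Pow(52, -1))) = Mul(Add(Mul(Rational(1, 2), Rational(-1, 2)), Mul(-1, Mul(Rational(-5, 8), -1))), Mul(-38, Rational(1, 52))) = Mul(Add(Rational(-1, 4), Mul(-1, Rational(5, 8))), Rational(-19, 26)) = Mul(Add(Rational(-1, 4), Rational(-5, 8)), Rational(-19, 26)) = Mul(Rational(-7, 8), Rational(-19, 26)) = Rational(133, 208)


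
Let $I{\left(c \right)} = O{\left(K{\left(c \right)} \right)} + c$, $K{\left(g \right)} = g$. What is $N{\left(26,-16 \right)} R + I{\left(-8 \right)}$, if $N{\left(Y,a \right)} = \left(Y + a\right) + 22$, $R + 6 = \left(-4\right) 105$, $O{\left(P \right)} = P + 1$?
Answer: $-13647$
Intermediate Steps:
$O{\left(P \right)} = 1 + P$
$R = -426$ ($R = -6 - 420 = -426$)
$N{\left(Y,a \right)} = 22 + Y + a$
$I{\left(c \right)} = 1 + 2 c$ ($I{\left(c \right)} = \left(1 + c\right) + c = 1 + 2 c$)
$N{\left(26,-16 \right)} R + I{\left(-8 \right)} = \left(22 + 26 - 16\right) \left(-426\right) + \left(1 + 2 \left(-8\right)\right) = 32 \left(-426\right) + \left(1 - 16\right) = -13632 - 15 = -13647$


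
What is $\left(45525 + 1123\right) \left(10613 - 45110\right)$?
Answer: $-1609216056$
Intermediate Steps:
$\left(45525 + 1123\right) \left(10613 - 45110\right) = 46648 \left(-34497\right) = -1609216056$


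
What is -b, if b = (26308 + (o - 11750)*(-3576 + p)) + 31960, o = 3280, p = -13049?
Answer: -140872018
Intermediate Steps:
b = 140872018 (b = (26308 + (3280 - 11750)*(-3576 - 13049)) + 31960 = (26308 - 8470*(-16625)) + 31960 = (26308 + 140813750) + 31960 = 140840058 + 31960 = 140872018)
-b = -1*140872018 = -140872018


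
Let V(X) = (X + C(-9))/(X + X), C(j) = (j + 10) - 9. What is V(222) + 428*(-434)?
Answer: -41236837/222 ≈ -1.8575e+5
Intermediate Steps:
C(j) = 1 + j (C(j) = (10 + j) - 9 = 1 + j)
V(X) = (-8 + X)/(2*X) (V(X) = (X + (1 - 9))/(X + X) = (X - 8)/((2*X)) = (-8 + X)*(1/(2*X)) = (-8 + X)/(2*X))
V(222) + 428*(-434) = (½)*(-8 + 222)/222 + 428*(-434) = (½)*(1/222)*214 - 185752 = 107/222 - 185752 = -41236837/222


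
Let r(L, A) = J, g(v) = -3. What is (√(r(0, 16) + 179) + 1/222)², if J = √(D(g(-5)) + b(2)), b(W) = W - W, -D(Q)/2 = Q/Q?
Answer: (1 + 222*√(179 + I*√2))²/49284 ≈ 179.12 + 1.4147*I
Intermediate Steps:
D(Q) = -2 (D(Q) = -2*Q/Q = -2*1 = -2)
b(W) = 0
J = I*√2 (J = √(-2 + 0) = √(-2) = I*√2 ≈ 1.4142*I)
r(L, A) = I*√2
(√(r(0, 16) + 179) + 1/222)² = (√(I*√2 + 179) + 1/222)² = (√(179 + I*√2) + 1/222)² = (1/222 + √(179 + I*√2))²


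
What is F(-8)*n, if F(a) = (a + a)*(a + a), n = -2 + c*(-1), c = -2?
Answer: 0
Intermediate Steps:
n = 0 (n = -2 - 2*(-1) = -2 + 2 = 0)
F(a) = 4*a² (F(a) = (2*a)*(2*a) = 4*a²)
F(-8)*n = (4*(-8)²)*0 = (4*64)*0 = 256*0 = 0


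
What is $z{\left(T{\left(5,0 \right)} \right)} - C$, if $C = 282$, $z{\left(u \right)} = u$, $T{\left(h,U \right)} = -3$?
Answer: $-285$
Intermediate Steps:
$z{\left(T{\left(5,0 \right)} \right)} - C = -3 - 282 = -285$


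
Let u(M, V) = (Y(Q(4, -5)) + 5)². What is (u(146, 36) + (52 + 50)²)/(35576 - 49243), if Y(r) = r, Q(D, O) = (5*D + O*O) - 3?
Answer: -12613/13667 ≈ -0.92288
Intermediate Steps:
Q(D, O) = -3 + O² + 5*D (Q(D, O) = (5*D + O²) - 3 = (O² + 5*D) - 3 = -3 + O² + 5*D)
u(M, V) = 2209 (u(M, V) = ((-3 + (-5)² + 5*4) + 5)² = ((-3 + 25 + 20) + 5)² = (42 + 5)² = 47² = 2209)
(u(146, 36) + (52 + 50)²)/(35576 - 49243) = (2209 + (52 + 50)²)/(35576 - 49243) = (2209 + 102²)/(-13667) = (2209 + 10404)*(-1/13667) = 12613*(-1/13667) = -12613/13667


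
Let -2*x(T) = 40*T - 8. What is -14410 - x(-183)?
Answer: -18074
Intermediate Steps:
x(T) = 4 - 20*T (x(T) = -(40*T - 8)/2 = -(-8 + 40*T)/2 = 4 - 20*T)
-14410 - x(-183) = -14410 - (4 - 20*(-183)) = -14410 - (4 + 3660) = -14410 - 1*3664 = -14410 - 3664 = -18074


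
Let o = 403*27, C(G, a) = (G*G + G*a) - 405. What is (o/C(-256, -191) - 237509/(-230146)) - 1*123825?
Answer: -1083164099336927/8747619314 ≈ -1.2382e+5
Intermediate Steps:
C(G, a) = -405 + G² + G*a (C(G, a) = (G² + G*a) - 405 = -405 + G² + G*a)
o = 10881
(o/C(-256, -191) - 237509/(-230146)) - 1*123825 = (10881/(-405 + (-256)² - 256*(-191)) - 237509/(-230146)) - 1*123825 = (10881/(-405 + 65536 + 48896) - 237509*(-1/230146)) - 123825 = (10881/114027 + 237509/230146) - 123825 = (10881*(1/114027) + 237509/230146) - 123825 = (3627/38009 + 237509/230146) - 123825 = 9862219123/8747619314 - 123825 = -1083164099336927/8747619314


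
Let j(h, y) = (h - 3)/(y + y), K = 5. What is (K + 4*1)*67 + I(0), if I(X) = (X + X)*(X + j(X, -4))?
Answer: 603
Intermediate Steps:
j(h, y) = (-3 + h)/(2*y) (j(h, y) = (-3 + h)/((2*y)) = (-3 + h)*(1/(2*y)) = (-3 + h)/(2*y))
I(X) = 2*X*(3/8 + 7*X/8) (I(X) = (X + X)*(X + (1/2)*(-3 + X)/(-4)) = (2*X)*(X + (1/2)*(-1/4)*(-3 + X)) = (2*X)*(X + (3/8 - X/8)) = (2*X)*(3/8 + 7*X/8) = 2*X*(3/8 + 7*X/8))
(K + 4*1)*67 + I(0) = (5 + 4*1)*67 + (1/4)*0*(3 + 7*0) = (5 + 4)*67 + (1/4)*0*(3 + 0) = 9*67 + (1/4)*0*3 = 603 + 0 = 603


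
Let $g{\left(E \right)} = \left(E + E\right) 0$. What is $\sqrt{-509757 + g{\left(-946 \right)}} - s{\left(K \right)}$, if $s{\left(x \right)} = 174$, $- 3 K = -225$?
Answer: $-174 + i \sqrt{509757} \approx -174.0 + 713.97 i$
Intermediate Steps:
$K = 75$ ($K = \left(- \frac{1}{3}\right) \left(-225\right) = 75$)
$g{\left(E \right)} = 0$ ($g{\left(E \right)} = 2 E 0 = 0$)
$\sqrt{-509757 + g{\left(-946 \right)}} - s{\left(K \right)} = \sqrt{-509757 + 0} - 174 = \sqrt{-509757} - 174 = i \sqrt{509757} - 174 = -174 + i \sqrt{509757}$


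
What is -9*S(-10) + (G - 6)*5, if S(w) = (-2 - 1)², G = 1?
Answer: -106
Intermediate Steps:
S(w) = 9 (S(w) = (-3)² = 9)
-9*S(-10) + (G - 6)*5 = -9*9 + (1 - 6)*5 = -81 - 5*5 = -81 - 25 = -106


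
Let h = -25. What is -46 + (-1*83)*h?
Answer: 2029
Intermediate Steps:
-46 + (-1*83)*h = -46 - 1*83*(-25) = -46 - 83*(-25) = -46 + 2075 = 2029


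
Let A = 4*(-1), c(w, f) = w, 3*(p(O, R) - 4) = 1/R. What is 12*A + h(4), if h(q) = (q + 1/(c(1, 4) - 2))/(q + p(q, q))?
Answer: -4620/97 ≈ -47.629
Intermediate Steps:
p(O, R) = 4 + 1/(3*R)
h(q) = (-1 + q)/(4 + q + 1/(3*q)) (h(q) = (q + 1/(1 - 2))/(q + (4 + 1/(3*q))) = (q + 1/(-1))/(4 + q + 1/(3*q)) = (q - 1)/(4 + q + 1/(3*q)) = (-1 + q)/(4 + q + 1/(3*q)))
A = -4
12*A + h(4) = 12*(-4) + 3*4*(-1 + 4)/(1 + 3*4² + 12*4) = -48 + 3*4*3/(1 + 3*16 + 48) = -48 + 3*4*3/(1 + 48 + 48) = -48 + 3*4*3/97 = -48 + 3*4*(1/97)*3 = -48 + 36/97 = -4620/97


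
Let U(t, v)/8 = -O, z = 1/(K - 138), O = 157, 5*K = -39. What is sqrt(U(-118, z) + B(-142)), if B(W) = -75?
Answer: 11*I*sqrt(11) ≈ 36.483*I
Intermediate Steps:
K = -39/5 (K = (1/5)*(-39) = -39/5 ≈ -7.8000)
z = -5/729 (z = 1/(-39/5 - 138) = 1/(-729/5) = -5/729 ≈ -0.0068587)
U(t, v) = -1256 (U(t, v) = 8*(-1*157) = 8*(-157) = -1256)
sqrt(U(-118, z) + B(-142)) = sqrt(-1256 - 75) = sqrt(-1331) = 11*I*sqrt(11)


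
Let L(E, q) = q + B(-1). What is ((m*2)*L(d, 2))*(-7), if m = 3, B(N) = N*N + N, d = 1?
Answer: -84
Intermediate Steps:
B(N) = N + N² (B(N) = N² + N = N + N²)
L(E, q) = q (L(E, q) = q - (1 - 1) = q - 1*0 = q + 0 = q)
((m*2)*L(d, 2))*(-7) = ((3*2)*2)*(-7) = (6*2)*(-7) = 12*(-7) = -84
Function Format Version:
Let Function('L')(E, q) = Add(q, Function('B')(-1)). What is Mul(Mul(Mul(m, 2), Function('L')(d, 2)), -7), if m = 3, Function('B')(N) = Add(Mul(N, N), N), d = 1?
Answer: -84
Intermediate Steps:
Function('B')(N) = Add(N, Pow(N, 2)) (Function('B')(N) = Add(Pow(N, 2), N) = Add(N, Pow(N, 2)))
Function('L')(E, q) = q (Function('L')(E, q) = Add(q, Mul(-1, Add(1, -1))) = Add(q, Mul(-1, 0)) = Add(q, 0) = q)
Mul(Mul(Mul(m, 2), Function('L')(d, 2)), -7) = Mul(Mul(Mul(3, 2), 2), -7) = Mul(Mul(6, 2), -7) = Mul(12, -7) = -84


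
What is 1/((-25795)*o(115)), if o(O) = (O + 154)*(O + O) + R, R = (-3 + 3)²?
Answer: -1/1595936650 ≈ -6.2659e-10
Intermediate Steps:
R = 0 (R = 0² = 0)
o(O) = 2*O*(154 + O) (o(O) = (O + 154)*(O + O) + 0 = (154 + O)*(2*O) + 0 = 2*O*(154 + O) + 0 = 2*O*(154 + O))
1/((-25795)*o(115)) = 1/((-25795)*((2*115*(154 + 115)))) = -1/(25795*(2*115*269)) = -1/25795/61870 = -1/25795*1/61870 = -1/1595936650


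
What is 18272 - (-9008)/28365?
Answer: 518294288/28365 ≈ 18272.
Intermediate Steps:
18272 - (-9008)/28365 = 18272 - 1*(-9008/28365) = 18272 + 9008/28365 = 518294288/28365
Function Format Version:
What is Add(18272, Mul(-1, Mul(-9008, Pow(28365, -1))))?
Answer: Rational(518294288, 28365) ≈ 18272.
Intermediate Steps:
Add(18272, Mul(-1, Mul(-9008, Pow(28365, -1)))) = Add(18272, Mul(-1, Mul(-9008, Rational(1, 28365)))) = Add(18272, Mul(-1, Rational(-9008, 28365))) = Add(18272, Rational(9008, 28365)) = Rational(518294288, 28365)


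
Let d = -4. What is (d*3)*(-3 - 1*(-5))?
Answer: -24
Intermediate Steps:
(d*3)*(-3 - 1*(-5)) = (-4*3)*(-3 - 1*(-5)) = -12*(-3 + 5) = -12*2 = -24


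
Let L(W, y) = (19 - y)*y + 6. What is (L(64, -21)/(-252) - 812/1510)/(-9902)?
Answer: -87893/313992420 ≈ -0.00027992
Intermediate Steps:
L(W, y) = 6 + y*(19 - y) (L(W, y) = y*(19 - y) + 6 = 6 + y*(19 - y))
(L(64, -21)/(-252) - 812/1510)/(-9902) = ((6 - 1*(-21)² + 19*(-21))/(-252) - 812/1510)/(-9902) = ((6 - 1*441 - 399)*(-1/252) - 812*1/1510)*(-1/9902) = ((6 - 441 - 399)*(-1/252) - 406/755)*(-1/9902) = (-834*(-1/252) - 406/755)*(-1/9902) = (139/42 - 406/755)*(-1/9902) = (87893/31710)*(-1/9902) = -87893/313992420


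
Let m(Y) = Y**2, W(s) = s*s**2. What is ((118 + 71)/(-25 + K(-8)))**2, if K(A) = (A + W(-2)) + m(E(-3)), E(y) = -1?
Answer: 35721/1600 ≈ 22.326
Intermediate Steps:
W(s) = s**3
K(A) = -7 + A (K(A) = (A + (-2)**3) + (-1)**2 = (A - 8) + 1 = (-8 + A) + 1 = -7 + A)
((118 + 71)/(-25 + K(-8)))**2 = ((118 + 71)/(-25 + (-7 - 8)))**2 = (189/(-25 - 15))**2 = (189/(-40))**2 = (189*(-1/40))**2 = (-189/40)**2 = 35721/1600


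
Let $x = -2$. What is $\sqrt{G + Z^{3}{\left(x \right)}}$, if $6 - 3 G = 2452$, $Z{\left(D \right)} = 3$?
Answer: $\frac{i \sqrt{7095}}{3} \approx 28.077 i$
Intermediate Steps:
$G = - \frac{2446}{3}$ ($G = 2 - \frac{2452}{3} = - \frac{2446}{3} \approx -815.33$)
$\sqrt{G + Z^{3}{\left(x \right)}} = \sqrt{- \frac{2446}{3} + 3^{3}} = \sqrt{- \frac{2446}{3} + 27} = \sqrt{- \frac{2365}{3}} = \frac{i \sqrt{7095}}{3}$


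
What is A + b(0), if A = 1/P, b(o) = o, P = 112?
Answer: 1/112 ≈ 0.0089286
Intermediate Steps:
A = 1/112 ≈ 0.0089286
A + b(0) = 1/112 + 0 = 1/112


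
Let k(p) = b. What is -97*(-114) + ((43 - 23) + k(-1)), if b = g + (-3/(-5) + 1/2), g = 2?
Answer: 110811/10 ≈ 11081.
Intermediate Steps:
b = 31/10 (b = 2 + (-3/(-5) + 1/2) = 2 + (-3*(-⅕) + 1*(½)) = 2 + (⅗ + ½) = 2 + 11/10 = 31/10 ≈ 3.1000)
k(p) = 31/10
-97*(-114) + ((43 - 23) + k(-1)) = -97*(-114) + ((43 - 23) + 31/10) = 11058 + (20 + 31/10) = 11058 + 231/10 = 110811/10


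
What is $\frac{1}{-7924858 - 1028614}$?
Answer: $- \frac{1}{8953472} \approx -1.1169 \cdot 10^{-7}$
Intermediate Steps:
$\frac{1}{-7924858 - 1028614} = \frac{1}{-8953472} = - \frac{1}{8953472}$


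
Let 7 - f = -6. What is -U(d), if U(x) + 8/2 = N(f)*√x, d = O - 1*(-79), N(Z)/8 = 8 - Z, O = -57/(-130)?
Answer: 4 + 4*√1342510/13 ≈ 360.51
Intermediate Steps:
f = 13 (f = 7 - 1*(-6) = 7 + 6 = 13)
O = 57/130 (O = -57*(-1/130) = 57/130 ≈ 0.43846)
N(Z) = 64 - 8*Z (N(Z) = 8*(8 - Z) = 64 - 8*Z)
d = 10327/130 (d = 57/130 - 1*(-79) = 57/130 + 79 = 10327/130 ≈ 79.438)
U(x) = -4 - 40*√x (U(x) = -4 + (64 - 8*13)*√x = -4 + (64 - 104)*√x = -4 - 40*√x)
-U(d) = -(-4 - 4*√1342510/13) = 4 + 4*√1342510/13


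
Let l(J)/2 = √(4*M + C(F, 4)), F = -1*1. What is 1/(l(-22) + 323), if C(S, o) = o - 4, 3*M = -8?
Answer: 969/313115 - 8*I*√6/313115 ≈ 0.0030947 - 6.2584e-5*I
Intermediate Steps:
M = -8/3 (M = (⅓)*(-8) = -8/3 ≈ -2.6667)
F = -1
C(S, o) = -4 + o
l(J) = 8*I*√6/3 (l(J) = 2*√(4*(-8/3) + (-4 + 4)) = 2*√(-32/3 + 0) = 2*√(-32/3) = 2*(4*I*√6/3) = 8*I*√6/3)
1/(l(-22) + 323) = 1/(8*I*√6/3 + 323) = 1/(323 + 8*I*√6/3)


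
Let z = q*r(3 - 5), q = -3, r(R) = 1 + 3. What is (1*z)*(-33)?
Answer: 396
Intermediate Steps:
r(R) = 4
z = -12 (z = -3*4 = -12)
(1*z)*(-33) = (1*(-12))*(-33) = -12*(-33) = 396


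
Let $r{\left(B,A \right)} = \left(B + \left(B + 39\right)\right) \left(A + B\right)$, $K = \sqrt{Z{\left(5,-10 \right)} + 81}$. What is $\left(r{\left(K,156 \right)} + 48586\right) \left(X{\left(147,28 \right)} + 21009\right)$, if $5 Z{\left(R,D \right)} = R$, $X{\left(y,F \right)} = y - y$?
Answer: $1152007506 + 7374159 \sqrt{82} \approx 1.2188 \cdot 10^{9}$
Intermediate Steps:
$X{\left(y,F \right)} = 0$
$Z{\left(R,D \right)} = \frac{R}{5}$
$K = \sqrt{82}$ ($K = \sqrt{\frac{1}{5} \cdot 5 + 81} = \sqrt{1 + 81} = \sqrt{82} \approx 9.0554$)
$r{\left(B,A \right)} = \left(39 + 2 B\right) \left(A + B\right)$ ($r{\left(B,A \right)} = \left(B + \left(39 + B\right)\right) \left(A + B\right) = \left(39 + 2 B\right) \left(A + B\right)$)
$\left(r{\left(K,156 \right)} + 48586\right) \left(X{\left(147,28 \right)} + 21009\right) = \left(\left(2 \left(\sqrt{82}\right)^{2} + 39 \cdot 156 + 39 \sqrt{82} + 2 \cdot 156 \sqrt{82}\right) + 48586\right) \left(0 + 21009\right) = \left(\left(2 \cdot 82 + 6084 + 39 \sqrt{82} + 312 \sqrt{82}\right) + 48586\right) 21009 = \left(\left(164 + 6084 + 39 \sqrt{82} + 312 \sqrt{82}\right) + 48586\right) 21009 = \left(\left(6248 + 351 \sqrt{82}\right) + 48586\right) 21009 = \left(54834 + 351 \sqrt{82}\right) 21009 = 1152007506 + 7374159 \sqrt{82}$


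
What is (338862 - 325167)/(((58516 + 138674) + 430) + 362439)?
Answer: 13695/560059 ≈ 0.024453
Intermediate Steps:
(338862 - 325167)/(((58516 + 138674) + 430) + 362439) = 13695/((197190 + 430) + 362439) = 13695/(197620 + 362439) = 13695/560059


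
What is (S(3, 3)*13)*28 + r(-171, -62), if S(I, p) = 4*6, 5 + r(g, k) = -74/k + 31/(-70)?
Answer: 18947899/2170 ≈ 8731.8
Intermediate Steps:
r(g, k) = -381/70 - 74/k (r(g, k) = -5 + (-74/k + 31/(-70)) = -5 + (-74/k + 31*(-1/70)) = -5 + (-74/k - 31/70) = -5 + (-31/70 - 74/k) = -381/70 - 74/k)
S(I, p) = 24
(S(3, 3)*13)*28 + r(-171, -62) = (24*13)*28 + (-381/70 - 74/(-62)) = 312*28 + (-381/70 - 74*(-1/62)) = 8736 + (-381/70 + 37/31) = 8736 - 9221/2170 = 18947899/2170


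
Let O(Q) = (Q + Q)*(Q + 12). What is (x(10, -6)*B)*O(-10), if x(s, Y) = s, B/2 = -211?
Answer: 168800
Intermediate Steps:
B = -422 (B = 2*(-211) = -422)
O(Q) = 2*Q*(12 + Q) (O(Q) = (2*Q)*(12 + Q) = 2*Q*(12 + Q))
(x(10, -6)*B)*O(-10) = (10*(-422))*(2*(-10)*(12 - 10)) = -8440*(-10)*2 = -4220*(-40) = 168800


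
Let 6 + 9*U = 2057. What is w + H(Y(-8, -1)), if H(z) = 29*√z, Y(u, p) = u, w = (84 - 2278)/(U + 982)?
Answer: -19746/10889 + 58*I*√2 ≈ -1.8134 + 82.024*I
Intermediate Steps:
U = 2051/9 (U = -⅔ + (⅑)*2057 = -⅔ + 2057/9 = 2051/9 ≈ 227.89)
w = -19746/10889 (w = (84 - 2278)/(2051/9 + 982) = -2194/10889/9 = -2194*9/10889 = -19746/10889 ≈ -1.8134)
w + H(Y(-8, -1)) = -19746/10889 + 29*√(-8) = -19746/10889 + 29*(2*I*√2) = -19746/10889 + 58*I*√2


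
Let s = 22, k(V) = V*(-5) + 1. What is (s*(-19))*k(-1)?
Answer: -2508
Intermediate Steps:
k(V) = 1 - 5*V (k(V) = -5*V + 1 = 1 - 5*V)
(s*(-19))*k(-1) = (22*(-19))*(1 - 5*(-1)) = -418*(1 + 5) = -418*6 = -2508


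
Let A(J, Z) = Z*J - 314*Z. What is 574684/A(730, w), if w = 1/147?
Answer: 21119637/104 ≈ 2.0307e+5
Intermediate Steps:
w = 1/147 ≈ 0.0068027
A(J, Z) = -314*Z + J*Z (A(J, Z) = J*Z - 314*Z = -314*Z + J*Z)
574684/A(730, w) = 574684/(((-314 + 730)/147)) = 574684/(((1/147)*416)) = 574684/(416/147) = 574684*(147/416) = 21119637/104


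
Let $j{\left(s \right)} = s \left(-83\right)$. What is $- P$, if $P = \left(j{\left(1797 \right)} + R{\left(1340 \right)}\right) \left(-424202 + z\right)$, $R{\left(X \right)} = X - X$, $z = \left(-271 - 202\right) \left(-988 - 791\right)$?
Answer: $62235492015$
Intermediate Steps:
$j{\left(s \right)} = - 83 s$
$z = 841467$ ($z = \left(-271 - 202\right) \left(-1779\right) = \left(-473\right) \left(-1779\right) = 841467$)
$R{\left(X \right)} = 0$
$P = -62235492015$ ($P = \left(\left(-83\right) 1797 + 0\right) \left(-424202 + 841467\right) = \left(-149151 + 0\right) 417265 = \left(-149151\right) 417265 = -62235492015$)
$- P = \left(-1\right) \left(-62235492015\right) = 62235492015$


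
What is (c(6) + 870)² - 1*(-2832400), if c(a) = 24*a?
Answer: 3860596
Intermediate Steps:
(c(6) + 870)² - 1*(-2832400) = (24*6 + 870)² - 1*(-2832400) = (144 + 870)² + 2832400 = 1014² + 2832400 = 1028196 + 2832400 = 3860596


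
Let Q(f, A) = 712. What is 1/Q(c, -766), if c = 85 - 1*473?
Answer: 1/712 ≈ 0.0014045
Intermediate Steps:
c = -388 (c = 85 - 473 = -388)
1/Q(c, -766) = 1/712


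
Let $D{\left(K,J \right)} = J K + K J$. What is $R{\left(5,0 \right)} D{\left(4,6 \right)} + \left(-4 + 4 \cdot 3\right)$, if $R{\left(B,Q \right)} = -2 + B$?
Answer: $152$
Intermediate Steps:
$D{\left(K,J \right)} = 2 J K$ ($D{\left(K,J \right)} = J K + J K = 2 J K$)
$R{\left(5,0 \right)} D{\left(4,6 \right)} + \left(-4 + 4 \cdot 3\right) = \left(-2 + 5\right) 2 \cdot 6 \cdot 4 + \left(-4 + 4 \cdot 3\right) = 3 \cdot 48 + \left(-4 + 12\right) = 144 + 8 = 152$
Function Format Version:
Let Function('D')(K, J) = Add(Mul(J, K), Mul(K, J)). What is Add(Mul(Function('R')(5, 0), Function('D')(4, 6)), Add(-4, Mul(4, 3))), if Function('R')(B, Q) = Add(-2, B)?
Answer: 152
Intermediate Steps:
Function('D')(K, J) = Mul(2, J, K) (Function('D')(K, J) = Add(Mul(J, K), Mul(J, K)) = Mul(2, J, K))
Add(Mul(Function('R')(5, 0), Function('D')(4, 6)), Add(-4, Mul(4, 3))) = Add(Mul(Add(-2, 5), Mul(2, 6, 4)), Add(-4, Mul(4, 3))) = Add(Mul(3, 48), Add(-4, 12)) = Add(144, 8) = 152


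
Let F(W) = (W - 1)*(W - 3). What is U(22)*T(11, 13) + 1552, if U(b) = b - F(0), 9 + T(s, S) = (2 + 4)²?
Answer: 2065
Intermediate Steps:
F(W) = (-1 + W)*(-3 + W)
T(s, S) = 27 (T(s, S) = -9 + (2 + 4)² = -9 + 6² = -9 + 36 = 27)
U(b) = -3 + b (U(b) = b - (3 + 0² - 4*0) = b - (3 + 0 + 0) = b - 1*3 = b - 3 = -3 + b)
U(22)*T(11, 13) + 1552 = (-3 + 22)*27 + 1552 = 19*27 + 1552 = 513 + 1552 = 2065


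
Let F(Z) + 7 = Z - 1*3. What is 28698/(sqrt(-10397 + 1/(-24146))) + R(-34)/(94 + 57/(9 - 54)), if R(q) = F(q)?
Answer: -660/1391 - 28698*I*sqrt(123709302502)/35863709 ≈ -0.47448 - 281.45*I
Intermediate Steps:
F(Z) = -10 + Z (F(Z) = -7 + (Z - 1*3) = -7 + (Z - 3) = -7 + (-3 + Z) = -10 + Z)
R(q) = -10 + q
28698/(sqrt(-10397 + 1/(-24146))) + R(-34)/(94 + 57/(9 - 54)) = 28698/(sqrt(-10397 + 1/(-24146))) + (-10 - 34)/(94 + 57/(9 - 54)) = 28698/(sqrt(-10397 - 1/24146)) - 44/(94 + 57/(-45)) = 28698/(sqrt(-251045963/24146)) - 44/(94 - 1/45*57) = 28698/((7*I*sqrt(123709302502)/24146)) - 44/(94 - 19/15) = 28698*(-I*sqrt(123709302502)/35863709) - 44/1391/15 = -28698*I*sqrt(123709302502)/35863709 - 44*15/1391 = -28698*I*sqrt(123709302502)/35863709 - 660/1391 = -660/1391 - 28698*I*sqrt(123709302502)/35863709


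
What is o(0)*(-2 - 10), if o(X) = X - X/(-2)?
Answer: 0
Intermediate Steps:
o(X) = 3*X/2 (o(X) = X - X*(-1)/2 = X - (-1)*X/2 = X + X/2 = 3*X/2)
o(0)*(-2 - 10) = ((3/2)*0)*(-2 - 10) = 0*(-12) = 0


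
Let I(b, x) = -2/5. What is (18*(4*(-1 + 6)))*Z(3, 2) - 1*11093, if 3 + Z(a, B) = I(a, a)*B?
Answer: -12461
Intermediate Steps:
I(b, x) = -⅖ (I(b, x) = -2*⅕ = -⅖)
Z(a, B) = -3 - 2*B/5
(18*(4*(-1 + 6)))*Z(3, 2) - 1*11093 = (18*(4*(-1 + 6)))*(-3 - ⅖*2) - 1*11093 = (18*(4*5))*(-3 - ⅘) - 11093 = (18*20)*(-19/5) - 11093 = 360*(-19/5) - 11093 = -1368 - 11093 = -12461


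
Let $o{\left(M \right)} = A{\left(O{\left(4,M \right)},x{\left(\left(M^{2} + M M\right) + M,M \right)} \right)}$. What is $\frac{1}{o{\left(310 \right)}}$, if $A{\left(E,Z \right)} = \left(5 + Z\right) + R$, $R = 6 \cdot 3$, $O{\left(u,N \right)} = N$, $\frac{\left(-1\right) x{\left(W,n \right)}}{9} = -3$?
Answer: $\frac{1}{50} \approx 0.02$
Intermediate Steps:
$x{\left(W,n \right)} = 27$ ($x{\left(W,n \right)} = \left(-9\right) \left(-3\right) = 27$)
$R = 18$
$A{\left(E,Z \right)} = 23 + Z$ ($A{\left(E,Z \right)} = \left(5 + Z\right) + 18 = 23 + Z$)
$o{\left(M \right)} = 50$ ($o{\left(M \right)} = 23 + 27 = 50$)
$\frac{1}{o{\left(310 \right)}} = \frac{1}{50}$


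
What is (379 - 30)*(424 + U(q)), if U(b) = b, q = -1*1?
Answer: 147627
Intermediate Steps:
q = -1
(379 - 30)*(424 + U(q)) = (379 - 30)*(424 - 1) = 349*423 = 147627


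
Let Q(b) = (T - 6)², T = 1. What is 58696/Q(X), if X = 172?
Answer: 58696/25 ≈ 2347.8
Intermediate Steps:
Q(b) = 25 (Q(b) = (1 - 6)² = (-5)² = 25)
58696/Q(X) = 58696/25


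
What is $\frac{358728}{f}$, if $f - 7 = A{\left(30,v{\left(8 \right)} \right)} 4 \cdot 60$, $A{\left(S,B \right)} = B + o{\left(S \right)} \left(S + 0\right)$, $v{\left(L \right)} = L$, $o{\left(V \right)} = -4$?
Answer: $- \frac{358728}{26873} \approx -13.349$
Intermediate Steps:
$A{\left(S,B \right)} = B - 4 S$ ($A{\left(S,B \right)} = B - 4 \left(S + 0\right) = B - 4 S$)
$f = -26873$ ($f = 7 + \left(8 - 120\right) 4 \cdot 60 = 7 + \left(8 - 120\right) 240 = 7 - 26880 = -26873$)
$\frac{358728}{f} = \frac{358728}{-26873} = 358728 \left(- \frac{1}{26873}\right) = - \frac{358728}{26873}$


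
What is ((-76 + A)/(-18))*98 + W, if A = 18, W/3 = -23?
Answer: 2221/9 ≈ 246.78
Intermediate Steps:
W = -69 (W = 3*(-23) = -69)
((-76 + A)/(-18))*98 + W = ((-76 + 18)/(-18))*98 - 69 = -58*(-1/18)*98 - 69 = (29/9)*98 - 69 = 2842/9 - 69 = 2221/9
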